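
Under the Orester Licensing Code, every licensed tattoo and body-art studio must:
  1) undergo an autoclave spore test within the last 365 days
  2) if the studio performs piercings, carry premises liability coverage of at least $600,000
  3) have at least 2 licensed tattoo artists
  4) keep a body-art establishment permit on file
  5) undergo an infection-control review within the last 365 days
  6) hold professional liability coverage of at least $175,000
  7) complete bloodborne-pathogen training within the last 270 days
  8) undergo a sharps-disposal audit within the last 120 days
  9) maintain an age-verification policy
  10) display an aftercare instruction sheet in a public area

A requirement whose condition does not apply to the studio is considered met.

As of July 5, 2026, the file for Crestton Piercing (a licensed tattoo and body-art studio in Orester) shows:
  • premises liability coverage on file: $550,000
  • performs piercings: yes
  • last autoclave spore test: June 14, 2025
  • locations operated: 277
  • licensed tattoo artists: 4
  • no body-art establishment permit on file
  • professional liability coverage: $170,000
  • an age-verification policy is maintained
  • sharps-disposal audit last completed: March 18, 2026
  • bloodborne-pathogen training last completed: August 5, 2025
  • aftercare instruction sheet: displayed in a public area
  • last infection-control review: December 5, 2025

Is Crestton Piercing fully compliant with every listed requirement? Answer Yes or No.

No

1. autoclave spore test 386 days ago vs limit 365 → not met
2. condition 'performs piercings' holds; premises liability coverage $550,000 < $600,000 → not met
3. licensed tattoo artists 4 ≥ 2 → met
4. body-art establishment permit absent → not met
5. infection-control review 212 days ago vs limit 365 → met
6. professional liability coverage $170,000 < $175,000 → not met
7. bloodborne-pathogen training 334 days ago vs limit 270 → not met
8. sharps-disposal audit 109 days ago vs limit 120 → met
9. age-verification policy present → met
10. aftercare instruction sheet present → met
Not met: 1, 2, 4, 6, 7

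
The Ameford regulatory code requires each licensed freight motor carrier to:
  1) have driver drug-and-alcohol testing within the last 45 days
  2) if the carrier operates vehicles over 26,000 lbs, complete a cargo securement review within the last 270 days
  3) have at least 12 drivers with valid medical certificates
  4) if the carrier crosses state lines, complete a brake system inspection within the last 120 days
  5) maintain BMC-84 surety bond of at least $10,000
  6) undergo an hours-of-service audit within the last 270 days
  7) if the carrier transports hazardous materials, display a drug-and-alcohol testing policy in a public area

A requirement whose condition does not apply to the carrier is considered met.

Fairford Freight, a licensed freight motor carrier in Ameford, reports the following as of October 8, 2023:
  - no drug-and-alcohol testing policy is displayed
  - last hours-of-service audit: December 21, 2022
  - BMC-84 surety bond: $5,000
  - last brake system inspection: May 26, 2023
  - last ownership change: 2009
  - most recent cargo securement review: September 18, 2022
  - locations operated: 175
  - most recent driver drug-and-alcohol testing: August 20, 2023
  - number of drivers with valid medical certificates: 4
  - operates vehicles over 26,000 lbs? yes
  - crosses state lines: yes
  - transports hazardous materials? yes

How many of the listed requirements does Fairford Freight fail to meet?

7

1. driver drug-and-alcohol testing 49 days ago vs limit 45 → not met
2. condition 'operates vehicles over 26,000 lbs' holds; cargo securement review 385 days ago vs limit 270 → not met
3. drivers with valid medical certificates 4 < 12 → not met
4. condition 'crosses state lines' holds; brake system inspection 135 days ago vs limit 120 → not met
5. BMC-84 surety bond $5,000 < $10,000 → not met
6. hours-of-service audit 291 days ago vs limit 270 → not met
7. condition 'transports hazardous materials' holds; drug-and-alcohol testing policy absent → not met
Not met: 7 of 7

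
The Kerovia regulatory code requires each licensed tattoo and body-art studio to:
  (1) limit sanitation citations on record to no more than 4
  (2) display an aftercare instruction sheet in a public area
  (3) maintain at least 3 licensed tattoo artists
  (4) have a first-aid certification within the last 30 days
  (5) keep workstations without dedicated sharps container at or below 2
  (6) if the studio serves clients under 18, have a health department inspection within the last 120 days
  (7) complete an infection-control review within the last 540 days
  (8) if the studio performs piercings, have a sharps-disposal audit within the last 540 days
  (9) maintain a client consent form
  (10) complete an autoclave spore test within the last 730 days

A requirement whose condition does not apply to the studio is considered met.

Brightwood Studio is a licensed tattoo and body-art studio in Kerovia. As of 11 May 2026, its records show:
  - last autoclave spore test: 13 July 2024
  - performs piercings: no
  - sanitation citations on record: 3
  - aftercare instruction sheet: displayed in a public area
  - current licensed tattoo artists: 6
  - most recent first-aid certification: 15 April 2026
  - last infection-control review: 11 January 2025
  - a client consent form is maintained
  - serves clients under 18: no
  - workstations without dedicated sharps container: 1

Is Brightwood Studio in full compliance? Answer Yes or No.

1. sanitation citations on record 3 ≤ 4 → met
2. aftercare instruction sheet present → met
3. licensed tattoo artists 6 ≥ 3 → met
4. first-aid certification 26 days ago vs limit 30 → met
5. workstations without dedicated sharps container 1 ≤ 2 → met
6. condition 'serves clients under 18' does not hold → requirement n/a → met
7. infection-control review 485 days ago vs limit 540 → met
8. condition 'performs piercings' does not hold → requirement n/a → met
9. client consent form present → met
10. autoclave spore test 667 days ago vs limit 730 → met
All met.

Yes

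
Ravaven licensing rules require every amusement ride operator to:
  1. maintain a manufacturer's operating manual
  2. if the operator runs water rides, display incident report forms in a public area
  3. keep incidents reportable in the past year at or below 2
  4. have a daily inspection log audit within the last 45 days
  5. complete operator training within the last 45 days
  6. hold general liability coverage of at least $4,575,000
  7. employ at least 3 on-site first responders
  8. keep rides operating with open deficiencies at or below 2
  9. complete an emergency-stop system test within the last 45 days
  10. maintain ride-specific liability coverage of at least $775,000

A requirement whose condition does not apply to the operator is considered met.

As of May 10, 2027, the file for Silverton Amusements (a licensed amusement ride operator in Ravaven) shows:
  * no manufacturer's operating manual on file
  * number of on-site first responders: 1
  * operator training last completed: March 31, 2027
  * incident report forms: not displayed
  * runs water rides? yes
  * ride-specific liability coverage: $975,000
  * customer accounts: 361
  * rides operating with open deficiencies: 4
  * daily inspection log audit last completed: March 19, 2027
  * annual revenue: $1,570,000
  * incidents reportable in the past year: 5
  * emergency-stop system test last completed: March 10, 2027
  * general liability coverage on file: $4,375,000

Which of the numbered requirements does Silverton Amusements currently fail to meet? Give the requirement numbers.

1. manufacturer's operating manual absent → not met
2. condition 'runs water rides' holds; incident report forms absent → not met
3. incidents reportable in the past year 5 > 2 → not met
4. daily inspection log audit 52 days ago vs limit 45 → not met
5. operator training 40 days ago vs limit 45 → met
6. general liability coverage $4,375,000 < $4,575,000 → not met
7. on-site first responders 1 < 3 → not met
8. rides operating with open deficiencies 4 > 2 → not met
9. emergency-stop system test 61 days ago vs limit 45 → not met
10. ride-specific liability coverage $975,000 ≥ $775,000 → met
Not met: 1, 2, 3, 4, 6, 7, 8, 9

1, 2, 3, 4, 6, 7, 8, 9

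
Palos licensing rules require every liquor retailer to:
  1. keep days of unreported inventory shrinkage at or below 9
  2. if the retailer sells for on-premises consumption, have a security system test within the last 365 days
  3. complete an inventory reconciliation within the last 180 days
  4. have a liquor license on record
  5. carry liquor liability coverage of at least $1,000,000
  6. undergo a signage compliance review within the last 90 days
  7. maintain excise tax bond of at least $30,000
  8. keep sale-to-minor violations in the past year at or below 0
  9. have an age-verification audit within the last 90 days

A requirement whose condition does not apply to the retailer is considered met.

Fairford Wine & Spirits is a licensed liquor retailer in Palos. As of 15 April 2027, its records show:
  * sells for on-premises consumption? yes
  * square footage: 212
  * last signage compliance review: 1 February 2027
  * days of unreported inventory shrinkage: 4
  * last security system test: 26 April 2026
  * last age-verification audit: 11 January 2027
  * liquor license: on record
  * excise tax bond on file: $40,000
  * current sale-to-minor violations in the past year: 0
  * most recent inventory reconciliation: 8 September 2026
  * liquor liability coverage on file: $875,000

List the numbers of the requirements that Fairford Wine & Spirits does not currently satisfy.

1. days of unreported inventory shrinkage 4 ≤ 9 → met
2. condition 'sells for on-premises consumption' holds; security system test 354 days ago vs limit 365 → met
3. inventory reconciliation 219 days ago vs limit 180 → not met
4. liquor license present → met
5. liquor liability coverage $875,000 < $1,000,000 → not met
6. signage compliance review 73 days ago vs limit 90 → met
7. excise tax bond $40,000 ≥ $30,000 → met
8. sale-to-minor violations in the past year 0 ≤ 0 → met
9. age-verification audit 94 days ago vs limit 90 → not met
Not met: 3, 5, 9

3, 5, 9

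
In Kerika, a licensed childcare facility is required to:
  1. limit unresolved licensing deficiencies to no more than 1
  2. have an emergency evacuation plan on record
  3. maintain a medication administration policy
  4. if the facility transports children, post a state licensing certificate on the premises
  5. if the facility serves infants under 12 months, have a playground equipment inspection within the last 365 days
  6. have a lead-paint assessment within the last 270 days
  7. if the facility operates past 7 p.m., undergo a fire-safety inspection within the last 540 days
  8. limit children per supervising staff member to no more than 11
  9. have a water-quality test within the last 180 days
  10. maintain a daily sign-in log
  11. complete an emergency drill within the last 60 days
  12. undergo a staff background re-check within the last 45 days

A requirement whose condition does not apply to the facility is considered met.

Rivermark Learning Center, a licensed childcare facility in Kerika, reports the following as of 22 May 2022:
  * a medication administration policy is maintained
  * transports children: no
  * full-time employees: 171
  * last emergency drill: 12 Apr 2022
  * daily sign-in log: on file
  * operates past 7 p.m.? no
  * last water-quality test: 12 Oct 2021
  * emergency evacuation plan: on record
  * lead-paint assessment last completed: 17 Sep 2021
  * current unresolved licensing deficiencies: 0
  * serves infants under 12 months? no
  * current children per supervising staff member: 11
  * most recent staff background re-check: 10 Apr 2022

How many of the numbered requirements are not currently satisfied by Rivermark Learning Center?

1. unresolved licensing deficiencies 0 ≤ 1 → met
2. emergency evacuation plan present → met
3. medication administration policy present → met
4. condition 'transports children' does not hold → requirement n/a → met
5. condition 'serves infants under 12 months' does not hold → requirement n/a → met
6. lead-paint assessment 247 days ago vs limit 270 → met
7. condition 'operates past 7 p.m.' does not hold → requirement n/a → met
8. children per supervising staff member 11 ≤ 11 → met
9. water-quality test 222 days ago vs limit 180 → not met
10. daily sign-in log present → met
11. emergency drill 40 days ago vs limit 60 → met
12. staff background re-check 42 days ago vs limit 45 → met
Not met: 1 of 12

1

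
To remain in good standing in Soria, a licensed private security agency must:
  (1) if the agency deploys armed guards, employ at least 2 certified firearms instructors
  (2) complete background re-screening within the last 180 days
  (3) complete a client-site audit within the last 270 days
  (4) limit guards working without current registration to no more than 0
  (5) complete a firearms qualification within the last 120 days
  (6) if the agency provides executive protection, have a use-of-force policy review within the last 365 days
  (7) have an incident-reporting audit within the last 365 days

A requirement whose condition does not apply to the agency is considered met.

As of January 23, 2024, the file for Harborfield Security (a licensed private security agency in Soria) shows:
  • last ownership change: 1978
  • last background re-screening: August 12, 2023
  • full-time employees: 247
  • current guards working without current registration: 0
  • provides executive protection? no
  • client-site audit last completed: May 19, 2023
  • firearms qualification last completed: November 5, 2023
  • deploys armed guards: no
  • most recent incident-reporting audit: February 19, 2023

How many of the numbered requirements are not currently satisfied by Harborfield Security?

1. condition 'deploys armed guards' does not hold → requirement n/a → met
2. background re-screening 164 days ago vs limit 180 → met
3. client-site audit 249 days ago vs limit 270 → met
4. guards working without current registration 0 ≤ 0 → met
5. firearms qualification 79 days ago vs limit 120 → met
6. condition 'provides executive protection' does not hold → requirement n/a → met
7. incident-reporting audit 338 days ago vs limit 365 → met
Not met: 0 of 7

0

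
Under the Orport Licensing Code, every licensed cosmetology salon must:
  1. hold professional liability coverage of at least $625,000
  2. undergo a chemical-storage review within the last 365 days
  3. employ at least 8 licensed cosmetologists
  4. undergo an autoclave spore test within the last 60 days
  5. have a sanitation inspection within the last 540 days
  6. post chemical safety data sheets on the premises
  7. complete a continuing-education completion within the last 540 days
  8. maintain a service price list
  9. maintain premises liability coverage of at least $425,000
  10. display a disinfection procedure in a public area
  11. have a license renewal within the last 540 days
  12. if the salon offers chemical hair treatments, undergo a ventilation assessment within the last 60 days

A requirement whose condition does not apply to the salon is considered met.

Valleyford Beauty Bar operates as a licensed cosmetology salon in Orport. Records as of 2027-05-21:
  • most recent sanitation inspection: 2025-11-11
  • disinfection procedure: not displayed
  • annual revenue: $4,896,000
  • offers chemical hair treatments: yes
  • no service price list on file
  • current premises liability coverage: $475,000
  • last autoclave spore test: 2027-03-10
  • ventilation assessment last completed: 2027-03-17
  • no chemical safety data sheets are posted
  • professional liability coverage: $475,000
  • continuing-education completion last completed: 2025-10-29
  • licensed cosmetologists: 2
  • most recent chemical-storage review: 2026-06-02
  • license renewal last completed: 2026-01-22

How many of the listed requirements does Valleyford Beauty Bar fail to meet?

1. professional liability coverage $475,000 < $625,000 → not met
2. chemical-storage review 353 days ago vs limit 365 → met
3. licensed cosmetologists 2 < 8 → not met
4. autoclave spore test 72 days ago vs limit 60 → not met
5. sanitation inspection 556 days ago vs limit 540 → not met
6. chemical safety data sheets absent → not met
7. continuing-education completion 569 days ago vs limit 540 → not met
8. service price list absent → not met
9. premises liability coverage $475,000 ≥ $425,000 → met
10. disinfection procedure absent → not met
11. license renewal 484 days ago vs limit 540 → met
12. condition 'offers chemical hair treatments' holds; ventilation assessment 65 days ago vs limit 60 → not met
Not met: 9 of 12

9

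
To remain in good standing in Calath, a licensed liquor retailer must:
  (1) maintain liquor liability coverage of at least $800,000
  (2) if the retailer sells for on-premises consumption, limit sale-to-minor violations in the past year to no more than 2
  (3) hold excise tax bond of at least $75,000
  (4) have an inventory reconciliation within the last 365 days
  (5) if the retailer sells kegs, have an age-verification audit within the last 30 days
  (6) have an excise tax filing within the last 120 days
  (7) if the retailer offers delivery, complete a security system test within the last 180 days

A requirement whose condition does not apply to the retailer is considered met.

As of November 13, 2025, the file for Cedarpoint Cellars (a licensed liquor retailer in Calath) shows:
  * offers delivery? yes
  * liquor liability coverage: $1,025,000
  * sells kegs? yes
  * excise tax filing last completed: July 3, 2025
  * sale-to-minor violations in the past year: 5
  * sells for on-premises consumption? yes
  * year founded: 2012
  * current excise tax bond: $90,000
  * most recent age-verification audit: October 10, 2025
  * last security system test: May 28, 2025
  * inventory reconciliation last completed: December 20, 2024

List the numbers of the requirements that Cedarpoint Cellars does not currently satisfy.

1. liquor liability coverage $1,025,000 ≥ $800,000 → met
2. condition 'sells for on-premises consumption' holds; sale-to-minor violations in the past year 5 > 2 → not met
3. excise tax bond $90,000 ≥ $75,000 → met
4. inventory reconciliation 328 days ago vs limit 365 → met
5. condition 'sells kegs' holds; age-verification audit 34 days ago vs limit 30 → not met
6. excise tax filing 133 days ago vs limit 120 → not met
7. condition 'offers delivery' holds; security system test 169 days ago vs limit 180 → met
Not met: 2, 5, 6

2, 5, 6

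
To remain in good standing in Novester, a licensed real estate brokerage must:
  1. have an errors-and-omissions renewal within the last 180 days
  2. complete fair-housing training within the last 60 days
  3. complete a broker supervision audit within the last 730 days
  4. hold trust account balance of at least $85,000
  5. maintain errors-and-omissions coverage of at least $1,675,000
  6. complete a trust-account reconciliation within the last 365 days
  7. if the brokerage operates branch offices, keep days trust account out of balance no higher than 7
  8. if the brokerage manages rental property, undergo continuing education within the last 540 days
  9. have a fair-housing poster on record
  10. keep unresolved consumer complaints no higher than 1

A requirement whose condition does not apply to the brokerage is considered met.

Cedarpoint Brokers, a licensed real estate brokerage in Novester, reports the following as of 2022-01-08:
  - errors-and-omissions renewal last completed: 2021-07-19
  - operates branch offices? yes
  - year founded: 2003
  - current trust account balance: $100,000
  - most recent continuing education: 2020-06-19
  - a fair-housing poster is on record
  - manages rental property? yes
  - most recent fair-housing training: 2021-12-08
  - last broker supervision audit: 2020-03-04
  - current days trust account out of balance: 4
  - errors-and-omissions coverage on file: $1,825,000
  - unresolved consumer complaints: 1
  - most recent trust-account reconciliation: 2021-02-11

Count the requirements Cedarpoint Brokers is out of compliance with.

1. errors-and-omissions renewal 173 days ago vs limit 180 → met
2. fair-housing training 31 days ago vs limit 60 → met
3. broker supervision audit 675 days ago vs limit 730 → met
4. trust account balance $100,000 ≥ $85,000 → met
5. errors-and-omissions coverage $1,825,000 ≥ $1,675,000 → met
6. trust-account reconciliation 331 days ago vs limit 365 → met
7. condition 'operates branch offices' holds; days trust account out of balance 4 ≤ 7 → met
8. condition 'manages rental property' holds; continuing education 568 days ago vs limit 540 → not met
9. fair-housing poster present → met
10. unresolved consumer complaints 1 ≤ 1 → met
Not met: 1 of 10

1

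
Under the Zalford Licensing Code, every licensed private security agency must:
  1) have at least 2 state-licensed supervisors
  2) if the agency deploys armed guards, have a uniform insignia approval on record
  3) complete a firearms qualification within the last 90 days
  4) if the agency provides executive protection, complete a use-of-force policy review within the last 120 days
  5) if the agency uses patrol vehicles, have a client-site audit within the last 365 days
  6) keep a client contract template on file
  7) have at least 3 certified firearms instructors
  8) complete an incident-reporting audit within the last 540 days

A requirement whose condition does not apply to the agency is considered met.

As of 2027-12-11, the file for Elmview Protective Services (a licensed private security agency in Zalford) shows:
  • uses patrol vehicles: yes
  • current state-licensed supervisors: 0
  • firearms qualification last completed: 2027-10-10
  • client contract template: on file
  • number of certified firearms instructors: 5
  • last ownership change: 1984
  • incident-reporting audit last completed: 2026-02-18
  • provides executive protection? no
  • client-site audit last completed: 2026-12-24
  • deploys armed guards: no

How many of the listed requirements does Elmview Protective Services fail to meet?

2

1. state-licensed supervisors 0 < 2 → not met
2. condition 'deploys armed guards' does not hold → requirement n/a → met
3. firearms qualification 62 days ago vs limit 90 → met
4. condition 'provides executive protection' does not hold → requirement n/a → met
5. condition 'uses patrol vehicles' holds; client-site audit 352 days ago vs limit 365 → met
6. client contract template present → met
7. certified firearms instructors 5 ≥ 3 → met
8. incident-reporting audit 661 days ago vs limit 540 → not met
Not met: 2 of 8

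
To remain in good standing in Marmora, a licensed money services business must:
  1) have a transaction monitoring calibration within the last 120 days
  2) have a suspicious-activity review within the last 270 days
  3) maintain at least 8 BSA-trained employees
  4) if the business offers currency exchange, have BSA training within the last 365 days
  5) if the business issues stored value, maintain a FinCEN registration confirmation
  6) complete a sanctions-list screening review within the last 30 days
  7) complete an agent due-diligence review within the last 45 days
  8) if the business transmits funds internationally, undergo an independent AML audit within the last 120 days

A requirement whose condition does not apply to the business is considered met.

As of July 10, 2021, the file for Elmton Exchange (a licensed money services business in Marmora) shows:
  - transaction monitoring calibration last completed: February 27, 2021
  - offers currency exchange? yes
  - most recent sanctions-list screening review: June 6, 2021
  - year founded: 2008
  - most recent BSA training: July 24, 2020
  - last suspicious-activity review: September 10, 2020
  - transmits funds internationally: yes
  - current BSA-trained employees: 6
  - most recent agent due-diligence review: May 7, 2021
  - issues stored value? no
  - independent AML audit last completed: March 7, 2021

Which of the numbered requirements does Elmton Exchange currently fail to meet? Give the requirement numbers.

1, 2, 3, 6, 7, 8

1. transaction monitoring calibration 133 days ago vs limit 120 → not met
2. suspicious-activity review 303 days ago vs limit 270 → not met
3. BSA-trained employees 6 < 8 → not met
4. condition 'offers currency exchange' holds; BSA training 351 days ago vs limit 365 → met
5. condition 'issues stored value' does not hold → requirement n/a → met
6. sanctions-list screening review 34 days ago vs limit 30 → not met
7. agent due-diligence review 64 days ago vs limit 45 → not met
8. condition 'transmits funds internationally' holds; independent AML audit 125 days ago vs limit 120 → not met
Not met: 1, 2, 3, 6, 7, 8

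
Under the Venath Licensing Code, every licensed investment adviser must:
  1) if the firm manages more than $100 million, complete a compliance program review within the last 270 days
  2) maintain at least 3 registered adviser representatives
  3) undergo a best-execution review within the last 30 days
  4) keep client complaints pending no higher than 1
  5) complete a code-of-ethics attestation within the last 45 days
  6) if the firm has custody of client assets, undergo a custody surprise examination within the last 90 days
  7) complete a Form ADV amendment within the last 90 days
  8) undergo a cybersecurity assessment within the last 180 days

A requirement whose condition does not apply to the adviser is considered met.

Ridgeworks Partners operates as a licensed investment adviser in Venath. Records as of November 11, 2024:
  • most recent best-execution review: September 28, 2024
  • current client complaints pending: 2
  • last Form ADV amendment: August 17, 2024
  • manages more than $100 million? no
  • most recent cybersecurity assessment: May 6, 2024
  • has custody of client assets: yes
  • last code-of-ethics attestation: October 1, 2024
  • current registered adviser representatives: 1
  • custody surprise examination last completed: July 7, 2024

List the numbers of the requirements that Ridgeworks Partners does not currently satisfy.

2, 3, 4, 6, 8

1. condition 'manages more than $100 million' does not hold → requirement n/a → met
2. registered adviser representatives 1 < 3 → not met
3. best-execution review 44 days ago vs limit 30 → not met
4. client complaints pending 2 > 1 → not met
5. code-of-ethics attestation 41 days ago vs limit 45 → met
6. condition 'has custody of client assets' holds; custody surprise examination 127 days ago vs limit 90 → not met
7. Form ADV amendment 86 days ago vs limit 90 → met
8. cybersecurity assessment 189 days ago vs limit 180 → not met
Not met: 2, 3, 4, 6, 8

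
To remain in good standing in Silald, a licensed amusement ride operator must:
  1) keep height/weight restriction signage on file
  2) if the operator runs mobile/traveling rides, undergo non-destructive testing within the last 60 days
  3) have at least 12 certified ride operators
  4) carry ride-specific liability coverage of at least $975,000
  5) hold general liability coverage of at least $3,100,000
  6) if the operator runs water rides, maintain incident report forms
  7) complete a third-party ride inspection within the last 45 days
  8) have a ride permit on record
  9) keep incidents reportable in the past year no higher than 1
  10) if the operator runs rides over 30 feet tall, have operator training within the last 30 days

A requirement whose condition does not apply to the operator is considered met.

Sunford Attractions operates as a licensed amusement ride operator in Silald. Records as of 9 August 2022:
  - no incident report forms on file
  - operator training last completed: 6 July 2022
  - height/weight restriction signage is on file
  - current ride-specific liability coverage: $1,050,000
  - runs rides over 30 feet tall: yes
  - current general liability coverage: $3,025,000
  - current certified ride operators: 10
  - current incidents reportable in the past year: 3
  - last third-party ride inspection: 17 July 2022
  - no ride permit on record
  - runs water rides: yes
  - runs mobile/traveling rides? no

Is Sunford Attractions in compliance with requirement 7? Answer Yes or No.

7. third-party ride inspection 23 days ago vs limit 45 → met

Yes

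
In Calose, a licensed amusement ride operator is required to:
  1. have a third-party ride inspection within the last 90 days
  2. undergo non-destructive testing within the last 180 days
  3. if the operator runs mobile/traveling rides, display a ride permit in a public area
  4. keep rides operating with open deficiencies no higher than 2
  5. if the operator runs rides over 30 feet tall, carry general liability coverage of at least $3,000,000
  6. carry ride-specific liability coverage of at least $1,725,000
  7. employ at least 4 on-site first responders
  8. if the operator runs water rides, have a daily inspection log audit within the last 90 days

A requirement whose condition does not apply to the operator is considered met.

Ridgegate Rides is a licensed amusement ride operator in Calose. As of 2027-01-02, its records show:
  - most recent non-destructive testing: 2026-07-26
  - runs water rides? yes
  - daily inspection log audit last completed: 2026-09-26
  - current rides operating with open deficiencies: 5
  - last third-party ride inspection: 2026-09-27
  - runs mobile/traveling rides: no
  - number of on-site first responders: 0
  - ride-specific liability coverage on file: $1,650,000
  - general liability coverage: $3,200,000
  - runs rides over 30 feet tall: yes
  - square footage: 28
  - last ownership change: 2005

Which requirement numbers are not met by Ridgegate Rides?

1. third-party ride inspection 97 days ago vs limit 90 → not met
2. non-destructive testing 160 days ago vs limit 180 → met
3. condition 'runs mobile/traveling rides' does not hold → requirement n/a → met
4. rides operating with open deficiencies 5 > 2 → not met
5. condition 'runs rides over 30 feet tall' holds; general liability coverage $3,200,000 ≥ $3,000,000 → met
6. ride-specific liability coverage $1,650,000 < $1,725,000 → not met
7. on-site first responders 0 < 4 → not met
8. condition 'runs water rides' holds; daily inspection log audit 98 days ago vs limit 90 → not met
Not met: 1, 4, 6, 7, 8

1, 4, 6, 7, 8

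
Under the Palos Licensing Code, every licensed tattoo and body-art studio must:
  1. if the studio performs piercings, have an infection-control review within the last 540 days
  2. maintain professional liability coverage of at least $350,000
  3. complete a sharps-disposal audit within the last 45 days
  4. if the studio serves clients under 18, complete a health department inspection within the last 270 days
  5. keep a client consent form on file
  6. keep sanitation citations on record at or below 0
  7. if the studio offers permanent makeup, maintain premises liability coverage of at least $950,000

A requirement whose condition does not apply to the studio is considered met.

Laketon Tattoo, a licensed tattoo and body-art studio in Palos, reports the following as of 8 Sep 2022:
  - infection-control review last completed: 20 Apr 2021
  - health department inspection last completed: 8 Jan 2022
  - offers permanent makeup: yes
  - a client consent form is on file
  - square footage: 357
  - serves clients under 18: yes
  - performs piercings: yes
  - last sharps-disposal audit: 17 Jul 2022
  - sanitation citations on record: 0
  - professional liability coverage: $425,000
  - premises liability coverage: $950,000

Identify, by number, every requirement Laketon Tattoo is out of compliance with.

3

1. condition 'performs piercings' holds; infection-control review 506 days ago vs limit 540 → met
2. professional liability coverage $425,000 ≥ $350,000 → met
3. sharps-disposal audit 53 days ago vs limit 45 → not met
4. condition 'serves clients under 18' holds; health department inspection 243 days ago vs limit 270 → met
5. client consent form present → met
6. sanitation citations on record 0 ≤ 0 → met
7. condition 'offers permanent makeup' holds; premises liability coverage $950,000 ≥ $950,000 → met
Not met: 3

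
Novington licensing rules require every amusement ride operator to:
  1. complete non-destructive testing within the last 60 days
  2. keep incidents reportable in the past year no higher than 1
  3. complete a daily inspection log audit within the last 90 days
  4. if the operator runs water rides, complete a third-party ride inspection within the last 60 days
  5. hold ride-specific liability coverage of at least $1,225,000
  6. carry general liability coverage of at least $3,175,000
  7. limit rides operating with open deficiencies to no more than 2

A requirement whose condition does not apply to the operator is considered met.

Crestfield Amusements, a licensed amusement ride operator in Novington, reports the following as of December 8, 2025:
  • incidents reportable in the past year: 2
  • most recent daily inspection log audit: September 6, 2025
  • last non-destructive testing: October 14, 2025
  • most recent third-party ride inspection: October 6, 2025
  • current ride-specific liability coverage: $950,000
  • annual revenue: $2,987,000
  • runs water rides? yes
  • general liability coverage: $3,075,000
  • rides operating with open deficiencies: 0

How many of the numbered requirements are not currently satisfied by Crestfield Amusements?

5

1. non-destructive testing 55 days ago vs limit 60 → met
2. incidents reportable in the past year 2 > 1 → not met
3. daily inspection log audit 93 days ago vs limit 90 → not met
4. condition 'runs water rides' holds; third-party ride inspection 63 days ago vs limit 60 → not met
5. ride-specific liability coverage $950,000 < $1,225,000 → not met
6. general liability coverage $3,075,000 < $3,175,000 → not met
7. rides operating with open deficiencies 0 ≤ 2 → met
Not met: 5 of 7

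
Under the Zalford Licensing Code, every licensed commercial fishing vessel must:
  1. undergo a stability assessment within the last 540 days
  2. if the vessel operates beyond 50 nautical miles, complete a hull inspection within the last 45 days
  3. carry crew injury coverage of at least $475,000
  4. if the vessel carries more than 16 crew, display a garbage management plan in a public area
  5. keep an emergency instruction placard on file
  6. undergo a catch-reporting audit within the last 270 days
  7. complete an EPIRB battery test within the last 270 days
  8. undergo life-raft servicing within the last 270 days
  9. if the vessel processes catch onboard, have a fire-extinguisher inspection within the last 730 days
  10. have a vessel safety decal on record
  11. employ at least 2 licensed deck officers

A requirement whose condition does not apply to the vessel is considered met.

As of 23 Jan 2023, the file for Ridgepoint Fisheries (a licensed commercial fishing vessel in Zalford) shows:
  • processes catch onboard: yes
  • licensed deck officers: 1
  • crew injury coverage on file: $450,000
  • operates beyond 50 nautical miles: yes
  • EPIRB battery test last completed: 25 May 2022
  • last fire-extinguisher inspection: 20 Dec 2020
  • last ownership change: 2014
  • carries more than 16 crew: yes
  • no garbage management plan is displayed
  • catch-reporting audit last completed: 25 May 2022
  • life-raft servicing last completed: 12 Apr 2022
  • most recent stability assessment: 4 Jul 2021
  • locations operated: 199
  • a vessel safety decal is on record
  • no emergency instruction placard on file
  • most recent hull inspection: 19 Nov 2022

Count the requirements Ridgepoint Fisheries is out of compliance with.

8

1. stability assessment 568 days ago vs limit 540 → not met
2. condition 'operates beyond 50 nautical miles' holds; hull inspection 65 days ago vs limit 45 → not met
3. crew injury coverage $450,000 < $475,000 → not met
4. condition 'carries more than 16 crew' holds; garbage management plan absent → not met
5. emergency instruction placard absent → not met
6. catch-reporting audit 243 days ago vs limit 270 → met
7. EPIRB battery test 243 days ago vs limit 270 → met
8. life-raft servicing 286 days ago vs limit 270 → not met
9. condition 'processes catch onboard' holds; fire-extinguisher inspection 764 days ago vs limit 730 → not met
10. vessel safety decal present → met
11. licensed deck officers 1 < 2 → not met
Not met: 8 of 11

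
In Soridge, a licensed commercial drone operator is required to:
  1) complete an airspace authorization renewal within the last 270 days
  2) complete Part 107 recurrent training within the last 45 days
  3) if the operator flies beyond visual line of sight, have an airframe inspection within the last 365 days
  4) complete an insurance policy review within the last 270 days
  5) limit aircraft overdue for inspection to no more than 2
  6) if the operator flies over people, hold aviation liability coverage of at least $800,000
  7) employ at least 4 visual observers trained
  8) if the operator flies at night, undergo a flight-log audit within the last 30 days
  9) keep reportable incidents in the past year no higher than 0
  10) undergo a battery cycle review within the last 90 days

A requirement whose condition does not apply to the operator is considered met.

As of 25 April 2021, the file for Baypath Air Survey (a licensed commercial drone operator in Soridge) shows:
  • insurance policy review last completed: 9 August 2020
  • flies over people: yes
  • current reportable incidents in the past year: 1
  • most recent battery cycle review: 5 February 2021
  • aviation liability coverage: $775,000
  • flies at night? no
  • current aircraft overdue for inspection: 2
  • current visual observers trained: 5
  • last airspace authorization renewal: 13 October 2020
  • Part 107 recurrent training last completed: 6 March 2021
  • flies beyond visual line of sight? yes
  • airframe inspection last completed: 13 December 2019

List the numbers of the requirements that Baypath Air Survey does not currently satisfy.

1. airspace authorization renewal 194 days ago vs limit 270 → met
2. Part 107 recurrent training 50 days ago vs limit 45 → not met
3. condition 'flies beyond visual line of sight' holds; airframe inspection 499 days ago vs limit 365 → not met
4. insurance policy review 259 days ago vs limit 270 → met
5. aircraft overdue for inspection 2 ≤ 2 → met
6. condition 'flies over people' holds; aviation liability coverage $775,000 < $800,000 → not met
7. visual observers trained 5 ≥ 4 → met
8. condition 'flies at night' does not hold → requirement n/a → met
9. reportable incidents in the past year 1 > 0 → not met
10. battery cycle review 79 days ago vs limit 90 → met
Not met: 2, 3, 6, 9

2, 3, 6, 9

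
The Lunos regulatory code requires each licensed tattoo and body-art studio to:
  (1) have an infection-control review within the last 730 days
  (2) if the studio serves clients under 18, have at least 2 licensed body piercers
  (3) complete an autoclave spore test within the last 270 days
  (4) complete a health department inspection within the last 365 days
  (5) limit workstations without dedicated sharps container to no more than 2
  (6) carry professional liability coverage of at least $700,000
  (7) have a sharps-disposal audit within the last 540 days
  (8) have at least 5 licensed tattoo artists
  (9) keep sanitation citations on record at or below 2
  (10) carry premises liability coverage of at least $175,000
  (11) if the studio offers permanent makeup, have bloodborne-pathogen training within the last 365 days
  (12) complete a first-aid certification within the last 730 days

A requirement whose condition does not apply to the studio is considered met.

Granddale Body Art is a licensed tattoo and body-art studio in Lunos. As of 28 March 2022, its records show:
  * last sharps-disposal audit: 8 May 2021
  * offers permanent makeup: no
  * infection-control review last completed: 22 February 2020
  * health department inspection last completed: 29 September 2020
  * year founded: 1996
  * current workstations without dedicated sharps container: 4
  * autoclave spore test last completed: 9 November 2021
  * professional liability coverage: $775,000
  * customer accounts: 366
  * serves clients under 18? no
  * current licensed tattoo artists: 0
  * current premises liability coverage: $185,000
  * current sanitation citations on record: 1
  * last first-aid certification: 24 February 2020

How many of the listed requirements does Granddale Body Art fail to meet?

5

1. infection-control review 765 days ago vs limit 730 → not met
2. condition 'serves clients under 18' does not hold → requirement n/a → met
3. autoclave spore test 139 days ago vs limit 270 → met
4. health department inspection 545 days ago vs limit 365 → not met
5. workstations without dedicated sharps container 4 > 2 → not met
6. professional liability coverage $775,000 ≥ $700,000 → met
7. sharps-disposal audit 324 days ago vs limit 540 → met
8. licensed tattoo artists 0 < 5 → not met
9. sanitation citations on record 1 ≤ 2 → met
10. premises liability coverage $185,000 ≥ $175,000 → met
11. condition 'offers permanent makeup' does not hold → requirement n/a → met
12. first-aid certification 763 days ago vs limit 730 → not met
Not met: 5 of 12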